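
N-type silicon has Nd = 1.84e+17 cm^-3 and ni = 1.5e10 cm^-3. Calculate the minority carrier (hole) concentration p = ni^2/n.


Step 1: Since Nd >> ni, n ≈ Nd = 1.84e+17 cm^-3
Step 2: p = ni^2 / n = (1.5e10)^2 / 1.84e+17
Step 3: p = 2.25e20 / 1.84e+17 = 1.22e+03 cm^-3

1.22e+03


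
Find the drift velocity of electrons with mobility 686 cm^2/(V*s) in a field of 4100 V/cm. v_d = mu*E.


Step 1: v_d = mu * E
Step 2: v_d = 686 * 4100 = 2812600
Step 3: v_d = 2.81e+06 cm/s

2.81e+06


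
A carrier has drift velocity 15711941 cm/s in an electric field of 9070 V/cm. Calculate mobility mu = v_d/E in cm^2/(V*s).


Step 1: mu = v_d / E
Step 2: mu = 15711941 / 9070
Step 3: mu = 1732.3 cm^2/(V*s)

1732.3


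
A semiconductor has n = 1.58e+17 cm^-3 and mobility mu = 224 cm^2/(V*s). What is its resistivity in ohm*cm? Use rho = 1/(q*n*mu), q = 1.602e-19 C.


Step 1: sigma = q * n * mu = 1.602e-19 * 1.58e+17 * 224 = 5.66980e+00 S/cm
Step 2: rho = 1 / sigma = 1 / 5.66980e+00 = 0.1764 ohm*cm

0.1764


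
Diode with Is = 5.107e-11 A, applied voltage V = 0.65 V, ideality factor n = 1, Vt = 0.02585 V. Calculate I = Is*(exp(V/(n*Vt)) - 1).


Step 1: V/(n*Vt) = 0.65/(1*0.02585) = 25.1451
Step 2: exp(25.1451) = 8.3249e+10
Step 3: I = 5.107e-11 * (8.3249e+10 - 1) = 4.25e+00 A

4.25e+00


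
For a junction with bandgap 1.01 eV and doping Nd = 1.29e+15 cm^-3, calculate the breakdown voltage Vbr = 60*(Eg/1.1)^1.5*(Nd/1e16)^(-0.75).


Step 1: Eg/1.1 = 1.01/1.1 = 0.918182
Step 2: (Eg/1.1)^1.5 = 0.918182^1.5 = 0.879819
Step 3: (Nd/1e16)^(-0.75) = (0.129)^(-0.75) = 4.645770
Step 4: Vbr = 60 * 0.879819 * 4.645770 = 245.2 V

245.2


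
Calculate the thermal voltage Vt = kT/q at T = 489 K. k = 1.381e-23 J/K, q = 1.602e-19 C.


Step 1: kT = 1.381e-23 * 489 = 6.75309e-21 J
Step 2: Vt = kT/q = 6.75309e-21 / 1.602e-19
Step 3: Vt = 0.04215 V

0.04215


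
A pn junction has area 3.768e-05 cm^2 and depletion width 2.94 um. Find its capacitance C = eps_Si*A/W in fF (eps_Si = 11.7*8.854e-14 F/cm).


Step 1: eps_Si = 11.7 * 8.854e-14 = 1.035918e-12 F/cm
Step 2: W in cm = 2.94 * 1e-4 = 2.94e-04 cm
Step 3: C = 1.035918e-12 * 3.768e-05 / 2.94e-04 = 1.327666e-13 F
Step 4: C = 132.77 fF

132.77


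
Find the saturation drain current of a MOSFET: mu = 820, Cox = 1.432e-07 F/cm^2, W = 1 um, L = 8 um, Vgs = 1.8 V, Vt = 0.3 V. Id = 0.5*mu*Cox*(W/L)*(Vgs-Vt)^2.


Step 1: Overdrive voltage Vov = Vgs - Vt = 1.8 - 0.3 = 1.5 V
Step 2: W/L = 1/8 = 0.125
Step 3: Id = 0.5 * 820 * 1.432e-07 * 0.125 * 1.5^2
Step 4: Id = 1.65e-05 A

1.65e-05


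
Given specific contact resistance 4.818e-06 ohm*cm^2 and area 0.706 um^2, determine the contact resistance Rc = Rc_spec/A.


Step 1: Convert area to cm^2: 0.706 um^2 = 7.0600e-09 cm^2
Step 2: Rc = Rc_spec / A = 4.818e-06 / 7.0600e-09
Step 3: Rc = 6.82e+02 ohms

6.82e+02


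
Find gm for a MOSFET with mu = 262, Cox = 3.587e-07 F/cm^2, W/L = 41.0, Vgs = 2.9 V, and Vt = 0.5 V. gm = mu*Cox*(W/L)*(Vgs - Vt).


Step 1: Vov = Vgs - Vt = 2.9 - 0.5 = 2.4 V
Step 2: gm = mu * Cox * (W/L) * Vov
Step 3: gm = 262 * 3.587e-07 * 41.0 * 2.4 = 9.25e-03 S

9.25e-03


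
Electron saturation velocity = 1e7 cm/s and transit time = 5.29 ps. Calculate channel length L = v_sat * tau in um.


Step 1: tau in seconds = 5.29 ps * 1e-12 = 5.2900e-12 s
Step 2: L = v_sat * tau = 1e7 * 5.2900e-12 = 5.2900e-05 cm
Step 3: L in um = 5.2900e-05 * 1e4 = 0.529 um

0.529


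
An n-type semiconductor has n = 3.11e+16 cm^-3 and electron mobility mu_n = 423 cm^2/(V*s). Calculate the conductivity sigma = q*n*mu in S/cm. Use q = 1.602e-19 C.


Step 1: sigma = q * n * mu
Step 2: sigma = 1.602e-19 * 3.11e+16 * 423
Step 3: sigma = 2.107e+00 S/cm

2.107e+00


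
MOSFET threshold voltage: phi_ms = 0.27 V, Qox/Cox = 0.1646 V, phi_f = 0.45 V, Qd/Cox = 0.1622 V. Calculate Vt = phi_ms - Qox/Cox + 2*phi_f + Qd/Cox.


Step 1: Vt = phi_ms - Qox/Cox + 2*phi_f + Qd/Cox
Step 2: Vt = 0.27 - 0.1646 + 2*0.45 + 0.1622
Step 3: Vt = 0.27 - 0.1646 + 0.9 + 0.1622
Step 4: Vt = 1.1676 V

1.1676


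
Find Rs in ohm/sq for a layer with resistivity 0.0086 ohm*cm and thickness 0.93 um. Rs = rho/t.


Step 1: Convert thickness to cm: t = 0.93 um = 9.3000e-05 cm
Step 2: Rs = rho / t = 0.0086 / 9.3000e-05
Step 3: Rs = 92.5 ohm/sq

92.5


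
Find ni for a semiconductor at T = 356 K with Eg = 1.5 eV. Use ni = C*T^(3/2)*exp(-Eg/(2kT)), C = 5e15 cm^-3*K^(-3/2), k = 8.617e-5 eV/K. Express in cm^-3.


Step 1: Compute kT = 8.617e-5 * 356 = 0.03067652 eV
Step 2: Exponent = -Eg/(2kT) = -1.5/(2*0.03067652) = -24.44867
Step 3: T^(3/2) = 356^1.5 = 6716.99
Step 4: ni = 5e15 * 6716.99 * exp(-24.44867) = 8.10e+08 cm^-3

8.10e+08


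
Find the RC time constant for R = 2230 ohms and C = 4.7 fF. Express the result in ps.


Step 1: tau = R * C
Step 2: tau = 2230 * 4.7 fF = 2230 * 4.7e-15 F
Step 3: tau = 1.0481e-11 s = 10.481 ps

10.481


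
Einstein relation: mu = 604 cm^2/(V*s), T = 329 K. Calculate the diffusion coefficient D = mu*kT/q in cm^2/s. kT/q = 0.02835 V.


Step 1: D = mu * (kT/q)
Step 2: D = 604 * 0.02835
Step 3: D = 17.12 cm^2/s

17.12


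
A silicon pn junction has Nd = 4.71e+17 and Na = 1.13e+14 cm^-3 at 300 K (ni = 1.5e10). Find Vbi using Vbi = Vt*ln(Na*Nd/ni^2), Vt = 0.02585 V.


Step 1: Compute Na*Nd/ni^2 = 1.13e+14 * 4.71e+17 / (1.5e10)^2 = 2.3655e+11
Step 2: ln(2.3655e+11) = 26.1894
Step 3: Vbi = 0.02585 * 26.1894 = 0.677 V

0.677


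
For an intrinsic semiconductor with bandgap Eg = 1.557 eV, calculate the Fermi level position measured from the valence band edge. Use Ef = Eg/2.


Step 1: For an intrinsic semiconductor, the Fermi level sits at midgap.
Step 2: Ef = Eg / 2 = 1.557 / 2 = 0.7785 eV

0.7785


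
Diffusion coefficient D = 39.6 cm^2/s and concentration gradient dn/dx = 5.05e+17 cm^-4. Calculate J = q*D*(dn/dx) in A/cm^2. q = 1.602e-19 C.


Step 1: J = q * D * (dn/dx)
Step 2: J = 1.602e-19 * 39.6 * 5.05e+17
Step 3: J = 3.20e+00 A/cm^2

3.20e+00


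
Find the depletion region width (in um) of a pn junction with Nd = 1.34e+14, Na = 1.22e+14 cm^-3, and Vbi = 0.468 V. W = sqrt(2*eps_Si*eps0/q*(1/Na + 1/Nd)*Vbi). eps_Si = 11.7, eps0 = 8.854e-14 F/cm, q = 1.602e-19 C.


Step 1: 1/Na + 1/Nd = 1/1.22e+14 + 1/1.34e+14 = 1.56594e-14
Step 2: 2*eps*eps0/q = 2*11.7*8.854e-14/1.602e-19 = 1.293281e+07
Step 3: W^2 = 1.293281e+07 * 1.56594e-14 * 0.468 = 9.47794e-08
Step 4: W = sqrt(9.47794e-08) = 3.079e-04 cm = 3.079 um

3.079


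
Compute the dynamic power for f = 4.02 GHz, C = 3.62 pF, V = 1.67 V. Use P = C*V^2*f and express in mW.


Step 1: V^2 = 1.67^2 = 2.7889 V^2
Step 2: P = C*V^2*f = 3.62e-12 F * 2.7889 * 4.02e9 Hz
Step 3: P = 4.058518836e-02 W
Step 4: P = 40.585 mW

40.585


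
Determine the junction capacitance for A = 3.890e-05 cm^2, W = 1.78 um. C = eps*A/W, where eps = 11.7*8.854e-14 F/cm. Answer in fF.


Step 1: eps_Si = 11.7 * 8.854e-14 = 1.035918e-12 F/cm
Step 2: W in cm = 1.78 * 1e-4 = 1.78e-04 cm
Step 3: C = 1.035918e-12 * 3.890e-05 / 1.78e-04 = 2.263888e-13 F
Step 4: C = 226.39 fF

226.39


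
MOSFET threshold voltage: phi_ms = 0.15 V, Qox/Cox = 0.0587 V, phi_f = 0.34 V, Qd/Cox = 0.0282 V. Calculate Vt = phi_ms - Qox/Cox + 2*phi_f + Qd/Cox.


Step 1: Vt = phi_ms - Qox/Cox + 2*phi_f + Qd/Cox
Step 2: Vt = 0.15 - 0.0587 + 2*0.34 + 0.0282
Step 3: Vt = 0.15 - 0.0587 + 0.68 + 0.0282
Step 4: Vt = 0.7995 V

0.7995


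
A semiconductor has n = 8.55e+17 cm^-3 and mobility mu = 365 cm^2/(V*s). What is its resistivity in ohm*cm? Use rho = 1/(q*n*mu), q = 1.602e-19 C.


Step 1: sigma = q * n * mu = 1.602e-19 * 8.55e+17 * 365 = 4.99944e+01 S/cm
Step 2: rho = 1 / sigma = 1 / 4.99944e+01 = 0.02 ohm*cm

0.02


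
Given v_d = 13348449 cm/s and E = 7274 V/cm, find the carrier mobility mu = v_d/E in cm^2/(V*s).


Step 1: mu = v_d / E
Step 2: mu = 13348449 / 7274
Step 3: mu = 1835.09 cm^2/(V*s)

1835.09


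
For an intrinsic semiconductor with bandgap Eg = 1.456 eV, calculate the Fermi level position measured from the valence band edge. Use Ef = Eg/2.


Step 1: For an intrinsic semiconductor, the Fermi level sits at midgap.
Step 2: Ef = Eg / 2 = 1.456 / 2 = 0.728 eV

0.728


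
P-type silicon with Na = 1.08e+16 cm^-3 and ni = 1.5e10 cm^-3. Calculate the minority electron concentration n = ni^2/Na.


Step 1: Majority hole concentration p ≈ Na = 1.08e+16 cm^-3
Step 2: n = ni^2 / Na = (1.5e10)^2 / 1.08e+16
Step 3: n = 2.08e+04 cm^-3

2.08e+04


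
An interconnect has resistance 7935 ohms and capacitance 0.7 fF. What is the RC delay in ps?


Step 1: tau = R * C
Step 2: tau = 7935 * 0.7 fF = 7935 * 7.0e-16 F
Step 3: tau = 5.5545e-12 s = 5.5545 ps

5.5545


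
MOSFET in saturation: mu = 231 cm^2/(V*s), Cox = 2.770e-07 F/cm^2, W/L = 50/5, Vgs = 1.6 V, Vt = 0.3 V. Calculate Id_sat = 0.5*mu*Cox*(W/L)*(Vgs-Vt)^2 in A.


Step 1: Overdrive voltage Vov = Vgs - Vt = 1.6 - 0.3 = 1.3 V
Step 2: W/L = 50/5 = 10
Step 3: Id = 0.5 * 231 * 2.770e-07 * 10 * 1.3^2
Step 4: Id = 5.41e-04 A

5.41e-04


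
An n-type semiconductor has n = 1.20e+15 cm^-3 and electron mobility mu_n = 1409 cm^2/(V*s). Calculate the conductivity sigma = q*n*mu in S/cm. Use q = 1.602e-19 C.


Step 1: sigma = q * n * mu
Step 2: sigma = 1.602e-19 * 1.20e+15 * 1409
Step 3: sigma = 2.709e-01 S/cm

2.709e-01


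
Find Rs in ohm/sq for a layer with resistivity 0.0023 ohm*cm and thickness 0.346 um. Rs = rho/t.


Step 1: Convert thickness to cm: t = 0.346 um = 3.4600e-05 cm
Step 2: Rs = rho / t = 0.0023 / 3.4600e-05
Step 3: Rs = 66.5 ohm/sq

66.5


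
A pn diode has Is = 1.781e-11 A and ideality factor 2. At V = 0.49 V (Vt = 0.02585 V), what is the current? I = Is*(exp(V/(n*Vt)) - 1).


Step 1: V/(n*Vt) = 0.49/(2*0.02585) = 9.4778
Step 2: exp(9.4778) = 1.3066e+04
Step 3: I = 1.781e-11 * (1.3066e+04 - 1) = 2.33e-07 A

2.33e-07


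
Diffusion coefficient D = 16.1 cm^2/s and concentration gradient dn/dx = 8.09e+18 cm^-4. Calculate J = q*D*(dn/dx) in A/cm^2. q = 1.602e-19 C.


Step 1: J = q * D * (dn/dx)
Step 2: J = 1.602e-19 * 16.1 * 8.09e+18
Step 3: J = 2.09e+01 A/cm^2

2.09e+01


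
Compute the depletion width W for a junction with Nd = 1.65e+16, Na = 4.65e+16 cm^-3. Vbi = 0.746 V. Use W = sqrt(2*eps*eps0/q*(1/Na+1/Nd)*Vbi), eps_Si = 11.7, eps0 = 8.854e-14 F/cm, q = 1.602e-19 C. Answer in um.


Step 1: 1/Na + 1/Nd = 1/4.65e+16 + 1/1.65e+16 = 8.21114e-17
Step 2: 2*eps*eps0/q = 2*11.7*8.854e-14/1.602e-19 = 1.293281e+07
Step 3: W^2 = 1.293281e+07 * 8.21114e-17 * 0.746 = 7.92201e-10
Step 4: W = sqrt(7.92201e-10) = 2.815e-05 cm = 0.2815 um

0.2815


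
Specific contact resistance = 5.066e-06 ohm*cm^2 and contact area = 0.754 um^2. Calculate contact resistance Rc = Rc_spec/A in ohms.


Step 1: Convert area to cm^2: 0.754 um^2 = 7.5400e-09 cm^2
Step 2: Rc = Rc_spec / A = 5.066e-06 / 7.5400e-09
Step 3: Rc = 6.72e+02 ohms

6.72e+02


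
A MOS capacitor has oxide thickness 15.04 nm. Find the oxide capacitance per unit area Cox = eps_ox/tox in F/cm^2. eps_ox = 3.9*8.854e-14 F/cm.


Step 1: eps_ox = 3.9 * 8.854e-14 = 3.45306e-13 F/cm
Step 2: tox in cm = 15.04 nm * 1e-7 = 1.5040e-06 cm
Step 3: Cox = 3.45306e-13 / 1.5040e-06 = 2.30e-07 F/cm^2

2.30e-07


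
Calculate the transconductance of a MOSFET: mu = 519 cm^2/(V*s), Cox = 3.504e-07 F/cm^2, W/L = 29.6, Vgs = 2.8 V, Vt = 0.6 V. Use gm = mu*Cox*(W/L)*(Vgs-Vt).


Step 1: Vov = Vgs - Vt = 2.8 - 0.6 = 2.2 V
Step 2: gm = mu * Cox * (W/L) * Vov
Step 3: gm = 519 * 3.504e-07 * 29.6 * 2.2 = 1.18e-02 S

1.18e-02


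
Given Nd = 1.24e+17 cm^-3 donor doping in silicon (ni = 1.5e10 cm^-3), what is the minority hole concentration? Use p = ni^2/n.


Step 1: Since Nd >> ni, n ≈ Nd = 1.24e+17 cm^-3
Step 2: p = ni^2 / n = (1.5e10)^2 / 1.24e+17
Step 3: p = 2.25e20 / 1.24e+17 = 1.81e+03 cm^-3

1.81e+03


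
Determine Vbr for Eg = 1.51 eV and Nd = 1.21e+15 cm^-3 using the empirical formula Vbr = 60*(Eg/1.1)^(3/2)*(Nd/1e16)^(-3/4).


Step 1: Eg/1.1 = 1.51/1.1 = 1.372727
Step 2: (Eg/1.1)^1.5 = 1.372727^1.5 = 1.608334
Step 3: (Nd/1e16)^(-0.75) = (0.121)^(-0.75) = 4.874286
Step 4: Vbr = 60 * 1.608334 * 4.874286 = 470.4 V

470.4


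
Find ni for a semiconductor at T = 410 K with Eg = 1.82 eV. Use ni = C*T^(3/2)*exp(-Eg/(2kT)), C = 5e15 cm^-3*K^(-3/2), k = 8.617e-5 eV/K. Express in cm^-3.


Step 1: Compute kT = 8.617e-5 * 410 = 0.0353297 eV
Step 2: Exponent = -Eg/(2kT) = -1.82/(2*0.0353297) = -25.75737
Step 3: T^(3/2) = 410^1.5 = 8301.87
Step 4: ni = 5e15 * 8301.87 * exp(-25.75737) = 2.70e+08 cm^-3

2.70e+08


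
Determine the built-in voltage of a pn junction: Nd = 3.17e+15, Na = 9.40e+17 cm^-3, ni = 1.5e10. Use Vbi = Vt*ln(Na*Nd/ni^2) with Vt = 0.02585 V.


Step 1: Compute Na*Nd/ni^2 = 9.40e+17 * 3.17e+15 / (1.5e10)^2 = 1.3244e+13
Step 2: ln(1.3244e+13) = 30.2146
Step 3: Vbi = 0.02585 * 30.2146 = 0.781 V

0.781


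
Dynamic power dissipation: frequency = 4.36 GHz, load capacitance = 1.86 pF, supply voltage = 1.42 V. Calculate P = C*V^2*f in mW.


Step 1: V^2 = 1.42^2 = 2.0164 V^2
Step 2: P = C*V^2*f = 1.86e-12 F * 2.0164 * 4.36e9 Hz
Step 3: P = 1.635219744e-02 W
Step 4: P = 16.352 mW

16.352


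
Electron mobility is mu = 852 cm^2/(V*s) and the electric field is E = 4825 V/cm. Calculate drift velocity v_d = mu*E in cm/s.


Step 1: v_d = mu * E
Step 2: v_d = 852 * 4825 = 4110900
Step 3: v_d = 4.11e+06 cm/s

4.11e+06


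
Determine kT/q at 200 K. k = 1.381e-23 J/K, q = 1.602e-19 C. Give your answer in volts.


Step 1: kT = 1.381e-23 * 200 = 2.762e-21 J
Step 2: Vt = kT/q = 2.762e-21 / 1.602e-19
Step 3: Vt = 0.01724 V

0.01724


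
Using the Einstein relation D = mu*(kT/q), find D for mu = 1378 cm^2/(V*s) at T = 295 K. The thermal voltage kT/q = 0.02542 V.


Step 1: D = mu * (kT/q)
Step 2: D = 1378 * 0.02542
Step 3: D = 35.03 cm^2/s

35.03


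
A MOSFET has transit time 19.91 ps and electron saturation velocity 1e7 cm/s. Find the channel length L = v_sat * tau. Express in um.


Step 1: tau in seconds = 19.91 ps * 1e-12 = 1.9910e-11 s
Step 2: L = v_sat * tau = 1e7 * 1.9910e-11 = 1.9910e-04 cm
Step 3: L in um = 1.9910e-04 * 1e4 = 1.991 um

1.991


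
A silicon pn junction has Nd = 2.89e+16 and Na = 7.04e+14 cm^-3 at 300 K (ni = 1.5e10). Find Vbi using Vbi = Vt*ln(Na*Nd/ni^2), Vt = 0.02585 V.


Step 1: Compute Na*Nd/ni^2 = 7.04e+14 * 2.89e+16 / (1.5e10)^2 = 9.0425e+10
Step 2: ln(9.0425e+10) = 25.2278
Step 3: Vbi = 0.02585 * 25.2278 = 0.652 V

0.652


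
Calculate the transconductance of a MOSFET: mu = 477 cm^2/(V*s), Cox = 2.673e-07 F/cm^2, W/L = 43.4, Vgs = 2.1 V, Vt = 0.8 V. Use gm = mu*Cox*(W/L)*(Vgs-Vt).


Step 1: Vov = Vgs - Vt = 2.1 - 0.8 = 1.3 V
Step 2: gm = mu * Cox * (W/L) * Vov
Step 3: gm = 477 * 2.673e-07 * 43.4 * 1.3 = 7.19e-03 S

7.19e-03


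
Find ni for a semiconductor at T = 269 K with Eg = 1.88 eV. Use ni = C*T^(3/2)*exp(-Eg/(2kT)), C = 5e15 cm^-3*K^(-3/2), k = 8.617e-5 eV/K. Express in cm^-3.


Step 1: Compute kT = 8.617e-5 * 269 = 0.02317973 eV
Step 2: Exponent = -Eg/(2kT) = -1.88/(2*0.02317973) = -40.55267
Step 3: T^(3/2) = 269^1.5 = 4411.93
Step 4: ni = 5e15 * 4411.93 * exp(-40.55267) = 5.39e+01 cm^-3

5.39e+01


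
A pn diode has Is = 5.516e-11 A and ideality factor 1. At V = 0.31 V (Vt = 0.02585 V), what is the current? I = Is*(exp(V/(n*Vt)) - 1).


Step 1: V/(n*Vt) = 0.31/(1*0.02585) = 11.9923
Step 2: exp(11.9923) = 1.6151e+05
Step 3: I = 5.516e-11 * (1.6151e+05 - 1) = 8.91e-06 A

8.91e-06


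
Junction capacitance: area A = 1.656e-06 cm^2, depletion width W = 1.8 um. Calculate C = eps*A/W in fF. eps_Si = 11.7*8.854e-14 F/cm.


Step 1: eps_Si = 11.7 * 8.854e-14 = 1.035918e-12 F/cm
Step 2: W in cm = 1.8 * 1e-4 = 1.80e-04 cm
Step 3: C = 1.035918e-12 * 1.656e-06 / 1.80e-04 = 9.530446e-15 F
Step 4: C = 9.53 fF

9.53


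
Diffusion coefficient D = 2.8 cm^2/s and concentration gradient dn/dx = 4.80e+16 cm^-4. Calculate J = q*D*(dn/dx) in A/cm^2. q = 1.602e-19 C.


Step 1: J = q * D * (dn/dx)
Step 2: J = 1.602e-19 * 2.8 * 4.80e+16
Step 3: J = 2.15e-02 A/cm^2

2.15e-02


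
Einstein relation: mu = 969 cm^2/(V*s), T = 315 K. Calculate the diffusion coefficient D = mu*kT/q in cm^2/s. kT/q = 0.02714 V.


Step 1: D = mu * (kT/q)
Step 2: D = 969 * 0.02714
Step 3: D = 26.3 cm^2/s

26.3


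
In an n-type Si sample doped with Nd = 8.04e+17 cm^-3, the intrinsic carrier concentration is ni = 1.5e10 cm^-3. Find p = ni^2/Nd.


Step 1: Since Nd >> ni, n ≈ Nd = 8.04e+17 cm^-3
Step 2: p = ni^2 / n = (1.5e10)^2 / 8.04e+17
Step 3: p = 2.25e20 / 8.04e+17 = 2.80e+02 cm^-3

2.80e+02


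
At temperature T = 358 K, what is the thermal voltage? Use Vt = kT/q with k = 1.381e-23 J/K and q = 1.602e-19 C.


Step 1: kT = 1.381e-23 * 358 = 4.94398e-21 J
Step 2: Vt = kT/q = 4.94398e-21 / 1.602e-19
Step 3: Vt = 0.03086 V

0.03086


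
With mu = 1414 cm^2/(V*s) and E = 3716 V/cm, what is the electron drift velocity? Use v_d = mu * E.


Step 1: v_d = mu * E
Step 2: v_d = 1414 * 3716 = 5254424
Step 3: v_d = 5.25e+06 cm/s

5.25e+06


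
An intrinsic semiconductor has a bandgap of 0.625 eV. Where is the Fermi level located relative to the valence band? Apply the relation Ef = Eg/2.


Step 1: For an intrinsic semiconductor, the Fermi level sits at midgap.
Step 2: Ef = Eg / 2 = 0.625 / 2 = 0.3125 eV

0.3125


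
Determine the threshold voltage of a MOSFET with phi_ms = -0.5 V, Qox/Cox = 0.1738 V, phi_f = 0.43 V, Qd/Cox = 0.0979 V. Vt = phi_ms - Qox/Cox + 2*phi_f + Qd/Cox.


Step 1: Vt = phi_ms - Qox/Cox + 2*phi_f + Qd/Cox
Step 2: Vt = -0.5 - 0.1738 + 2*0.43 + 0.0979
Step 3: Vt = -0.5 - 0.1738 + 0.86 + 0.0979
Step 4: Vt = 0.2841 V

0.2841


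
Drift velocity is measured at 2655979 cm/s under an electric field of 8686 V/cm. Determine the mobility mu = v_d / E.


Step 1: mu = v_d / E
Step 2: mu = 2655979 / 8686
Step 3: mu = 305.78 cm^2/(V*s)

305.78


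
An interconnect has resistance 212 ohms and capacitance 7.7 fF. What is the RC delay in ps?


Step 1: tau = R * C
Step 2: tau = 212 * 7.7 fF = 212 * 7.7e-15 F
Step 3: tau = 1.6324e-12 s = 1.6324 ps

1.6324


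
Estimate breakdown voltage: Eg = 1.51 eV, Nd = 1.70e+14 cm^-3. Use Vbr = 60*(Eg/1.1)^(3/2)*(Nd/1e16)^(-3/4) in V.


Step 1: Eg/1.1 = 1.51/1.1 = 1.372727
Step 2: (Eg/1.1)^1.5 = 1.372727^1.5 = 1.608334
Step 3: (Nd/1e16)^(-0.75) = (0.017)^(-0.75) = 21.240430
Step 4: Vbr = 60 * 1.608334 * 21.240430 = 2049.7 V

2049.7


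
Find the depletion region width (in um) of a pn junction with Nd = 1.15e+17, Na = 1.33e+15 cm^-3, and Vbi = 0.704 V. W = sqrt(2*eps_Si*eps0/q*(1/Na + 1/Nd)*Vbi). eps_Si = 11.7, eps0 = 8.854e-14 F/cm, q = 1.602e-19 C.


Step 1: 1/Na + 1/Nd = 1/1.33e+15 + 1/1.15e+17 = 7.60575e-16
Step 2: 2*eps*eps0/q = 2*11.7*8.854e-14/1.602e-19 = 1.293281e+07
Step 3: W^2 = 1.293281e+07 * 7.60575e-16 * 0.704 = 6.92481e-09
Step 4: W = sqrt(6.92481e-09) = 8.322e-05 cm = 0.8322 um

0.8322


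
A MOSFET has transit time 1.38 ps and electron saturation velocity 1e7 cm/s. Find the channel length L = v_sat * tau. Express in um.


Step 1: tau in seconds = 1.38 ps * 1e-12 = 1.3800e-12 s
Step 2: L = v_sat * tau = 1e7 * 1.3800e-12 = 1.3800e-05 cm
Step 3: L in um = 1.3800e-05 * 1e4 = 0.138 um

0.138


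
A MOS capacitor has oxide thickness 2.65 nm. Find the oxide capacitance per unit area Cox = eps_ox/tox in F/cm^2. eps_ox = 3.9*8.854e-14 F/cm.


Step 1: eps_ox = 3.9 * 8.854e-14 = 3.45306e-13 F/cm
Step 2: tox in cm = 2.65 nm * 1e-7 = 2.6500e-07 cm
Step 3: Cox = 3.45306e-13 / 2.6500e-07 = 1.30e-06 F/cm^2

1.30e-06


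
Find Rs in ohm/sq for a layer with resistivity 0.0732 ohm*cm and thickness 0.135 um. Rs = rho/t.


Step 1: Convert thickness to cm: t = 0.135 um = 1.3500e-05 cm
Step 2: Rs = rho / t = 0.0732 / 1.3500e-05
Step 3: Rs = 5422.2 ohm/sq

5422.2


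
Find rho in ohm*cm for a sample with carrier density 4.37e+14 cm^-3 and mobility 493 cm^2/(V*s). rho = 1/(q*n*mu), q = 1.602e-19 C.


Step 1: sigma = q * n * mu = 1.602e-19 * 4.37e+14 * 493 = 3.45136e-02 S/cm
Step 2: rho = 1 / sigma = 1 / 3.45136e-02 = 28.97 ohm*cm

28.97


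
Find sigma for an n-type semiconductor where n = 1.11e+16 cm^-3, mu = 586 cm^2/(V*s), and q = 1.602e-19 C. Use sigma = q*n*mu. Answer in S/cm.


Step 1: sigma = q * n * mu
Step 2: sigma = 1.602e-19 * 1.11e+16 * 586
Step 3: sigma = 1.042e+00 S/cm

1.042e+00


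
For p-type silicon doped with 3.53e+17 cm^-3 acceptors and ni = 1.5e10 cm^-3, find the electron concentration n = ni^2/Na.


Step 1: Majority hole concentration p ≈ Na = 3.53e+17 cm^-3
Step 2: n = ni^2 / Na = (1.5e10)^2 / 3.53e+17
Step 3: n = 6.37e+02 cm^-3

6.37e+02


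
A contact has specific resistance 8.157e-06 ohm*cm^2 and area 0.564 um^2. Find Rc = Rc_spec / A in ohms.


Step 1: Convert area to cm^2: 0.564 um^2 = 5.6400e-09 cm^2
Step 2: Rc = Rc_spec / A = 8.157e-06 / 5.6400e-09
Step 3: Rc = 1.45e+03 ohms

1.45e+03


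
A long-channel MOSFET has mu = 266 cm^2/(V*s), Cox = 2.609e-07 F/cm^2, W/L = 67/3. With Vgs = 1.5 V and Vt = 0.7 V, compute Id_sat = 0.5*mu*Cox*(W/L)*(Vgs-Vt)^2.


Step 1: Overdrive voltage Vov = Vgs - Vt = 1.5 - 0.7 = 0.8 V
Step 2: W/L = 67/3 = 22.3333
Step 3: Id = 0.5 * 266 * 2.609e-07 * 22.3333 * 0.8^2
Step 4: Id = 4.96e-04 A

4.96e-04


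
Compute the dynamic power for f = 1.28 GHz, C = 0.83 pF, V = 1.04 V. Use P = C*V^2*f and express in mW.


Step 1: V^2 = 1.04^2 = 1.0816 V^2
Step 2: P = C*V^2*f = 0.83e-12 F * 1.0816 * 1.28e9 Hz
Step 3: P = 1.14909184e-03 W
Step 4: P = 1.149 mW

1.149


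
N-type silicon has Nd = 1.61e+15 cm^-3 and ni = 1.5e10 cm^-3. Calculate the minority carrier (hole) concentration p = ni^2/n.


Step 1: Since Nd >> ni, n ≈ Nd = 1.61e+15 cm^-3
Step 2: p = ni^2 / n = (1.5e10)^2 / 1.61e+15
Step 3: p = 2.25e20 / 1.61e+15 = 1.40e+05 cm^-3

1.40e+05


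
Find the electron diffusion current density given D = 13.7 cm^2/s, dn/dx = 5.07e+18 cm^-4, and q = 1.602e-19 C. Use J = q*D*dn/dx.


Step 1: J = q * D * (dn/dx)
Step 2: J = 1.602e-19 * 13.7 * 5.07e+18
Step 3: J = 1.11e+01 A/cm^2

1.11e+01


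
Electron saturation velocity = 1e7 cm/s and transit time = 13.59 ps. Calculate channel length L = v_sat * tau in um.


Step 1: tau in seconds = 13.59 ps * 1e-12 = 1.3590e-11 s
Step 2: L = v_sat * tau = 1e7 * 1.3590e-11 = 1.3590e-04 cm
Step 3: L in um = 1.3590e-04 * 1e4 = 1.359 um

1.359


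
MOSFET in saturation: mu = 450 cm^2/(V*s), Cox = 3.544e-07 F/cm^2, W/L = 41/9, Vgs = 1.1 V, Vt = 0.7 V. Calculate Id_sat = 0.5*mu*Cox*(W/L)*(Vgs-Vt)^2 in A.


Step 1: Overdrive voltage Vov = Vgs - Vt = 1.1 - 0.7 = 0.4 V
Step 2: W/L = 41/9 = 4.55556
Step 3: Id = 0.5 * 450 * 3.544e-07 * 4.55556 * 0.4^2
Step 4: Id = 5.81e-05 A

5.81e-05


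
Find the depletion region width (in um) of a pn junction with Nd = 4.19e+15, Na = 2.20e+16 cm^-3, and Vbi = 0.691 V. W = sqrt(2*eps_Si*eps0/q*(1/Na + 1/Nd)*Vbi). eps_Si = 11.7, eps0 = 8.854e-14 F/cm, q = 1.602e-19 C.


Step 1: 1/Na + 1/Nd = 1/2.20e+16 + 1/4.19e+15 = 2.84118e-16
Step 2: 2*eps*eps0/q = 2*11.7*8.854e-14/1.602e-19 = 1.293281e+07
Step 3: W^2 = 1.293281e+07 * 2.84118e-16 * 0.691 = 2.53904e-09
Step 4: W = sqrt(2.53904e-09) = 5.039e-05 cm = 0.5039 um

0.5039


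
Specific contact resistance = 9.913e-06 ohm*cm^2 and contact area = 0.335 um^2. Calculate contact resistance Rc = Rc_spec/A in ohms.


Step 1: Convert area to cm^2: 0.335 um^2 = 3.3500e-09 cm^2
Step 2: Rc = Rc_spec / A = 9.913e-06 / 3.3500e-09
Step 3: Rc = 2.96e+03 ohms

2.96e+03


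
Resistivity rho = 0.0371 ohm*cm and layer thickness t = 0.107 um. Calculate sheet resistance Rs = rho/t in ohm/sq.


Step 1: Convert thickness to cm: t = 0.107 um = 1.0700e-05 cm
Step 2: Rs = rho / t = 0.0371 / 1.0700e-05
Step 3: Rs = 3467.3 ohm/sq

3467.3


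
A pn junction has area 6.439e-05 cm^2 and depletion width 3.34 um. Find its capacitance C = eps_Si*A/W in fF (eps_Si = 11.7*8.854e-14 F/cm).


Step 1: eps_Si = 11.7 * 8.854e-14 = 1.035918e-12 F/cm
Step 2: W in cm = 3.34 * 1e-4 = 3.34e-04 cm
Step 3: C = 1.035918e-12 * 6.439e-05 / 3.34e-04 = 1.997089e-13 F
Step 4: C = 199.71 fF

199.71


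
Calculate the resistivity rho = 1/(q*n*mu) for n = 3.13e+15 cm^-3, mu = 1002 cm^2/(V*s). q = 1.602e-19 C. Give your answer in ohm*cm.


Step 1: sigma = q * n * mu = 1.602e-19 * 3.13e+15 * 1002 = 5.02429e-01 S/cm
Step 2: rho = 1 / sigma = 1 / 5.02429e-01 = 1.99 ohm*cm

1.99


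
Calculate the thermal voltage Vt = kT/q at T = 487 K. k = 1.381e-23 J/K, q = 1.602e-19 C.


Step 1: kT = 1.381e-23 * 487 = 6.72547e-21 J
Step 2: Vt = kT/q = 6.72547e-21 / 1.602e-19
Step 3: Vt = 0.04198 V

0.04198


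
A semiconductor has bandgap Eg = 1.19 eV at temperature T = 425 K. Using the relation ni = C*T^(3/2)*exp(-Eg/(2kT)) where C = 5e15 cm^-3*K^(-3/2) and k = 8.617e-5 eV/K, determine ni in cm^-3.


Step 1: Compute kT = 8.617e-5 * 425 = 0.03662225 eV
Step 2: Exponent = -Eg/(2kT) = -1.19/(2*0.03662225) = -16.24695
Step 3: T^(3/2) = 425^1.5 = 8761.60
Step 4: ni = 5e15 * 8761.60 * exp(-16.24695) = 3.85e+12 cm^-3

3.85e+12


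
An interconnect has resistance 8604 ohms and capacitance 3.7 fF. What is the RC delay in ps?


Step 1: tau = R * C
Step 2: tau = 8604 * 3.7 fF = 8604 * 3.7e-15 F
Step 3: tau = 3.18348e-11 s = 31.8348 ps

31.8348


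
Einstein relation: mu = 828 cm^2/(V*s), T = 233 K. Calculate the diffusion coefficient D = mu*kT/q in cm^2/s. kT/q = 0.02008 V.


Step 1: D = mu * (kT/q)
Step 2: D = 828 * 0.02008
Step 3: D = 16.63 cm^2/s

16.63


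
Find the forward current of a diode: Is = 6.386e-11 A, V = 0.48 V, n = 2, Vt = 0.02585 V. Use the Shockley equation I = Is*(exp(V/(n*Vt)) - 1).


Step 1: V/(n*Vt) = 0.48/(2*0.02585) = 9.2843
Step 2: exp(9.2843) = 1.0768e+04
Step 3: I = 6.386e-11 * (1.0768e+04 - 1) = 6.88e-07 A

6.88e-07


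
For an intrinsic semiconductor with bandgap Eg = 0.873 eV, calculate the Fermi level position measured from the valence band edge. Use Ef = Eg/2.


Step 1: For an intrinsic semiconductor, the Fermi level sits at midgap.
Step 2: Ef = Eg / 2 = 0.873 / 2 = 0.4365 eV

0.4365


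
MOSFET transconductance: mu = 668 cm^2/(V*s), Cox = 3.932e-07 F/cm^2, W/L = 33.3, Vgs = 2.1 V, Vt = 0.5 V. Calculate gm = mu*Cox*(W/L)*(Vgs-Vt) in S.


Step 1: Vov = Vgs - Vt = 2.1 - 0.5 = 1.6 V
Step 2: gm = mu * Cox * (W/L) * Vov
Step 3: gm = 668 * 3.932e-07 * 33.3 * 1.6 = 1.40e-02 S

1.40e-02


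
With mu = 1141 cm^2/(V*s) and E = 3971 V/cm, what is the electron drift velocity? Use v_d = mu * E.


Step 1: v_d = mu * E
Step 2: v_d = 1141 * 3971 = 4530911
Step 3: v_d = 4.53e+06 cm/s

4.53e+06


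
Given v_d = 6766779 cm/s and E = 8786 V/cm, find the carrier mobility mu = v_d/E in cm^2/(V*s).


Step 1: mu = v_d / E
Step 2: mu = 6766779 / 8786
Step 3: mu = 770.18 cm^2/(V*s)

770.18


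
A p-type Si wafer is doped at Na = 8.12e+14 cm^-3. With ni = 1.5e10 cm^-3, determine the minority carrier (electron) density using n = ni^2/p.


Step 1: Majority hole concentration p ≈ Na = 8.12e+14 cm^-3
Step 2: n = ni^2 / Na = (1.5e10)^2 / 8.12e+14
Step 3: n = 2.77e+05 cm^-3

2.77e+05


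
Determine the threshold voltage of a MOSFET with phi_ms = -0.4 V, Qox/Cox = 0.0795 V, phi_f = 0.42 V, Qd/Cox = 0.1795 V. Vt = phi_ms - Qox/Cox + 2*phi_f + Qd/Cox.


Step 1: Vt = phi_ms - Qox/Cox + 2*phi_f + Qd/Cox
Step 2: Vt = -0.4 - 0.0795 + 2*0.42 + 0.1795
Step 3: Vt = -0.4 - 0.0795 + 0.84 + 0.1795
Step 4: Vt = 0.54 V

0.54


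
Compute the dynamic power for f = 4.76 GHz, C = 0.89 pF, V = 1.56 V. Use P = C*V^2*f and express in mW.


Step 1: V^2 = 1.56^2 = 2.4336 V^2
Step 2: P = C*V^2*f = 0.89e-12 F * 2.4336 * 4.76e9 Hz
Step 3: P = 1.030970304e-02 W
Step 4: P = 10.31 mW

10.31


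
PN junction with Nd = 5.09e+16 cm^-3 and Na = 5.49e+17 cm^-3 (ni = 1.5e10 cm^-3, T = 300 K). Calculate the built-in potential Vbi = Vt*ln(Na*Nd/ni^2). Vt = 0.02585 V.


Step 1: Compute Na*Nd/ni^2 = 5.49e+17 * 5.09e+16 / (1.5e10)^2 = 1.2420e+14
Step 2: ln(1.2420e+14) = 32.4529
Step 3: Vbi = 0.02585 * 32.4529 = 0.839 V

0.839


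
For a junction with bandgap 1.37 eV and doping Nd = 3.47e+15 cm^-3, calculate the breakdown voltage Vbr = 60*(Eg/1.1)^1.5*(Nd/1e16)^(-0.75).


Step 1: Eg/1.1 = 1.37/1.1 = 1.245455
Step 2: (Eg/1.1)^1.5 = 1.245455^1.5 = 1.389927
Step 3: (Nd/1e16)^(-0.75) = (0.347)^(-0.75) = 2.211836
Step 4: Vbr = 60 * 1.389927 * 2.211836 = 184.5 V

184.5


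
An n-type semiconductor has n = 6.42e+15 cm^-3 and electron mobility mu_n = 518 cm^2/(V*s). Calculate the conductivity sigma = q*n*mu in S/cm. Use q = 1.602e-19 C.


Step 1: sigma = q * n * mu
Step 2: sigma = 1.602e-19 * 6.42e+15 * 518
Step 3: sigma = 5.328e-01 S/cm

5.328e-01


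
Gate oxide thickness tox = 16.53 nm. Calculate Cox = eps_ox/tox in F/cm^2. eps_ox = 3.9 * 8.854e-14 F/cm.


Step 1: eps_ox = 3.9 * 8.854e-14 = 3.45306e-13 F/cm
Step 2: tox in cm = 16.53 nm * 1e-7 = 1.6530e-06 cm
Step 3: Cox = 3.45306e-13 / 1.6530e-06 = 2.09e-07 F/cm^2

2.09e-07


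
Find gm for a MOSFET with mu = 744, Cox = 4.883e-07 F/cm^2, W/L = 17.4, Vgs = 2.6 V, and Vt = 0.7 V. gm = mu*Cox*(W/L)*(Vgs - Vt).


Step 1: Vov = Vgs - Vt = 2.6 - 0.7 = 1.9 V
Step 2: gm = mu * Cox * (W/L) * Vov
Step 3: gm = 744 * 4.883e-07 * 17.4 * 1.9 = 1.20e-02 S

1.20e-02


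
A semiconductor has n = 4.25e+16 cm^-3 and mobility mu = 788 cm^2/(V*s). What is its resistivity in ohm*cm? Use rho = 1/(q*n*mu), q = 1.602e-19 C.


Step 1: sigma = q * n * mu = 1.602e-19 * 4.25e+16 * 788 = 5.36510e+00 S/cm
Step 2: rho = 1 / sigma = 1 / 5.36510e+00 = 0.1864 ohm*cm

0.1864


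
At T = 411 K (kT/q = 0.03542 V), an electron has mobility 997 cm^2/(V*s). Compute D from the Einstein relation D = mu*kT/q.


Step 1: D = mu * (kT/q)
Step 2: D = 997 * 0.03542
Step 3: D = 35.31 cm^2/s

35.31


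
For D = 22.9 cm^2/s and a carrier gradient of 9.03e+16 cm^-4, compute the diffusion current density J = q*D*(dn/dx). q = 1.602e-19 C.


Step 1: J = q * D * (dn/dx)
Step 2: J = 1.602e-19 * 22.9 * 9.03e+16
Step 3: J = 3.31e-01 A/cm^2

3.31e-01


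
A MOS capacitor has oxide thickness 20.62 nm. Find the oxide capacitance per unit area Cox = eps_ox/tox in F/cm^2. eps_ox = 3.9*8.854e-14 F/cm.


Step 1: eps_ox = 3.9 * 8.854e-14 = 3.45306e-13 F/cm
Step 2: tox in cm = 20.62 nm * 1e-7 = 2.0620e-06 cm
Step 3: Cox = 3.45306e-13 / 2.0620e-06 = 1.67e-07 F/cm^2

1.67e-07


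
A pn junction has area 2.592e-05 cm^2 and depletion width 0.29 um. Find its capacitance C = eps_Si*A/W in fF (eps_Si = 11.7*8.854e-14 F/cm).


Step 1: eps_Si = 11.7 * 8.854e-14 = 1.035918e-12 F/cm
Step 2: W in cm = 0.29 * 1e-4 = 2.90e-05 cm
Step 3: C = 1.035918e-12 * 2.592e-05 / 2.90e-05 = 9.258964e-13 F
Step 4: C = 925.9 fF

925.9


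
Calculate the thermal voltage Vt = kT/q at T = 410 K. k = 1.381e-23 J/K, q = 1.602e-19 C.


Step 1: kT = 1.381e-23 * 410 = 5.6621e-21 J
Step 2: Vt = kT/q = 5.6621e-21 / 1.602e-19
Step 3: Vt = 0.03534 V

0.03534


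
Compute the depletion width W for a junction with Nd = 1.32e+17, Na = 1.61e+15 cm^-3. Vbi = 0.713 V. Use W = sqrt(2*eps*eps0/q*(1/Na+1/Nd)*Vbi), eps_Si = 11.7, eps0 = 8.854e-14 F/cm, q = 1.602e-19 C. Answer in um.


Step 1: 1/Na + 1/Nd = 1/1.61e+15 + 1/1.32e+17 = 6.28694e-16
Step 2: 2*eps*eps0/q = 2*11.7*8.854e-14/1.602e-19 = 1.293281e+07
Step 3: W^2 = 1.293281e+07 * 6.28694e-16 * 0.713 = 5.79725e-09
Step 4: W = sqrt(5.79725e-09) = 7.614e-05 cm = 0.7614 um

0.7614


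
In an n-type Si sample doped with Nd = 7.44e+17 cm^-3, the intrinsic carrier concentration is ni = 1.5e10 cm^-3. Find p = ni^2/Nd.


Step 1: Since Nd >> ni, n ≈ Nd = 7.44e+17 cm^-3
Step 2: p = ni^2 / n = (1.5e10)^2 / 7.44e+17
Step 3: p = 2.25e20 / 7.44e+17 = 3.02e+02 cm^-3

3.02e+02


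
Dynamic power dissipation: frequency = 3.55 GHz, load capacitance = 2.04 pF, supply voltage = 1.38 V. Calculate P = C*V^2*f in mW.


Step 1: V^2 = 1.38^2 = 1.9044 V^2
Step 2: P = C*V^2*f = 2.04e-12 F * 1.9044 * 3.55e9 Hz
Step 3: P = 1.37916648e-02 W
Step 4: P = 13.792 mW

13.792


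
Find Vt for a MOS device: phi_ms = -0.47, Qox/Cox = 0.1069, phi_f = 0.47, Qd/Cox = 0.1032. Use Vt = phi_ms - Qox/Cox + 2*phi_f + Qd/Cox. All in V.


Step 1: Vt = phi_ms - Qox/Cox + 2*phi_f + Qd/Cox
Step 2: Vt = -0.47 - 0.1069 + 2*0.47 + 0.1032
Step 3: Vt = -0.47 - 0.1069 + 0.94 + 0.1032
Step 4: Vt = 0.4663 V

0.4663


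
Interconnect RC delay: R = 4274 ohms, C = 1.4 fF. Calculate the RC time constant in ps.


Step 1: tau = R * C
Step 2: tau = 4274 * 1.4 fF = 4274 * 1.4e-15 F
Step 3: tau = 5.9836e-12 s = 5.9836 ps

5.9836


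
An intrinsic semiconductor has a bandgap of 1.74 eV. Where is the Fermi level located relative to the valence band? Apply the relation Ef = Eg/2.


Step 1: For an intrinsic semiconductor, the Fermi level sits at midgap.
Step 2: Ef = Eg / 2 = 1.74 / 2 = 0.87 eV

0.87


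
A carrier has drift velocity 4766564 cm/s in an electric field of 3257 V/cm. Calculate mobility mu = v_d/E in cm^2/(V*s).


Step 1: mu = v_d / E
Step 2: mu = 4766564 / 3257
Step 3: mu = 1463.48 cm^2/(V*s)

1463.48


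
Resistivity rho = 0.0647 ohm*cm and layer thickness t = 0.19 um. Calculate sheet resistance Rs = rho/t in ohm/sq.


Step 1: Convert thickness to cm: t = 0.19 um = 1.9000e-05 cm
Step 2: Rs = rho / t = 0.0647 / 1.9000e-05
Step 3: Rs = 3405.3 ohm/sq

3405.3


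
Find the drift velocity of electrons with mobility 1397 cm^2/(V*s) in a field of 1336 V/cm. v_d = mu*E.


Step 1: v_d = mu * E
Step 2: v_d = 1397 * 1336 = 1866392
Step 3: v_d = 1.87e+06 cm/s

1.87e+06


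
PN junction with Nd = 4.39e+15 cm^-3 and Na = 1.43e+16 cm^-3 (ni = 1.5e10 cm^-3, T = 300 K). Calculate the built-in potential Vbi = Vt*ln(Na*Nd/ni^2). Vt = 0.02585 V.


Step 1: Compute Na*Nd/ni^2 = 1.43e+16 * 4.39e+15 / (1.5e10)^2 = 2.7901e+11
Step 2: ln(2.7901e+11) = 26.3545
Step 3: Vbi = 0.02585 * 26.3545 = 0.681 V

0.681


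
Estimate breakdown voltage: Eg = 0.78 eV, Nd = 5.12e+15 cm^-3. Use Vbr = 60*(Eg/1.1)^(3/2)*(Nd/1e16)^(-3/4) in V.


Step 1: Eg/1.1 = 0.78/1.1 = 0.709091
Step 2: (Eg/1.1)^1.5 = 0.709091^1.5 = 0.597108
Step 3: (Nd/1e16)^(-0.75) = (0.512)^(-0.75) = 1.652143
Step 4: Vbr = 60 * 0.597108 * 1.652143 = 59.2 V

59.2


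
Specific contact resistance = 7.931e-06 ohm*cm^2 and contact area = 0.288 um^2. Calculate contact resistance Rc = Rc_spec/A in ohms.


Step 1: Convert area to cm^2: 0.288 um^2 = 2.8800e-09 cm^2
Step 2: Rc = Rc_spec / A = 7.931e-06 / 2.8800e-09
Step 3: Rc = 2.75e+03 ohms

2.75e+03


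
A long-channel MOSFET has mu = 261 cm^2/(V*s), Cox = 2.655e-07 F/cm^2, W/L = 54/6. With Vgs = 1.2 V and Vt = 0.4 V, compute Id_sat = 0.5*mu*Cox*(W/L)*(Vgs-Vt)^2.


Step 1: Overdrive voltage Vov = Vgs - Vt = 1.2 - 0.4 = 0.8 V
Step 2: W/L = 54/6 = 9
Step 3: Id = 0.5 * 261 * 2.655e-07 * 9 * 0.8^2
Step 4: Id = 2.00e-04 A

2.00e-04


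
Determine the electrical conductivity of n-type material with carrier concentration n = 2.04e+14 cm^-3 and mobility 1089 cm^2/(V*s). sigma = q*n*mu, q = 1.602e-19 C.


Step 1: sigma = q * n * mu
Step 2: sigma = 1.602e-19 * 2.04e+14 * 1089
Step 3: sigma = 3.559e-02 S/cm

3.559e-02


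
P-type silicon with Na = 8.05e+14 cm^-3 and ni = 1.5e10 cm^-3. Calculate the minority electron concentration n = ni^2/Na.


Step 1: Majority hole concentration p ≈ Na = 8.05e+14 cm^-3
Step 2: n = ni^2 / Na = (1.5e10)^2 / 8.05e+14
Step 3: n = 2.80e+05 cm^-3

2.80e+05


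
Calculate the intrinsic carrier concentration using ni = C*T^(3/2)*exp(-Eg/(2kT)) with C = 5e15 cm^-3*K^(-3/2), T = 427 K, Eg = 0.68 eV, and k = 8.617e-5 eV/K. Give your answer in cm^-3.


Step 1: Compute kT = 8.617e-5 * 427 = 0.03679459 eV
Step 2: Exponent = -Eg/(2kT) = -0.68/(2*0.03679459) = -9.24049
Step 3: T^(3/2) = 427^1.5 = 8823.52
Step 4: ni = 5e15 * 8823.52 * exp(-9.24049) = 4.28e+15 cm^-3

4.28e+15


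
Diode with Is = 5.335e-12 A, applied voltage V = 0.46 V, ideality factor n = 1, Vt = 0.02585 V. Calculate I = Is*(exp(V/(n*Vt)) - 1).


Step 1: V/(n*Vt) = 0.46/(1*0.02585) = 17.7950
Step 2: exp(17.7950) = 5.3490e+07
Step 3: I = 5.335e-12 * (5.3490e+07 - 1) = 2.85e-04 A

2.85e-04


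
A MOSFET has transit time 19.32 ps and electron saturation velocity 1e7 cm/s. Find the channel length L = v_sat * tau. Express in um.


Step 1: tau in seconds = 19.32 ps * 1e-12 = 1.9320e-11 s
Step 2: L = v_sat * tau = 1e7 * 1.9320e-11 = 1.9320e-04 cm
Step 3: L in um = 1.9320e-04 * 1e4 = 1.932 um

1.932


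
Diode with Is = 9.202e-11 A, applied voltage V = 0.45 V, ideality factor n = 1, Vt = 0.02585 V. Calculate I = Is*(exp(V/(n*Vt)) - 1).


Step 1: V/(n*Vt) = 0.45/(1*0.02585) = 17.4081
Step 2: exp(17.4081) = 3.6328e+07
Step 3: I = 9.202e-11 * (3.6328e+07 - 1) = 3.34e-03 A

3.34e-03


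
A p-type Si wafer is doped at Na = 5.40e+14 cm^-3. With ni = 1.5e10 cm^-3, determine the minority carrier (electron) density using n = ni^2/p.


Step 1: Majority hole concentration p ≈ Na = 5.40e+14 cm^-3
Step 2: n = ni^2 / Na = (1.5e10)^2 / 5.40e+14
Step 3: n = 4.17e+05 cm^-3

4.17e+05


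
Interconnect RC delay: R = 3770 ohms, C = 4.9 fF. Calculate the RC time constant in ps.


Step 1: tau = R * C
Step 2: tau = 3770 * 4.9 fF = 3770 * 4.9e-15 F
Step 3: tau = 1.8473e-11 s = 18.473 ps

18.473


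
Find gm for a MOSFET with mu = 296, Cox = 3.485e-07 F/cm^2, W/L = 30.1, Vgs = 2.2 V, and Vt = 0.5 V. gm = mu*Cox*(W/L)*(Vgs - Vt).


Step 1: Vov = Vgs - Vt = 2.2 - 0.5 = 1.7 V
Step 2: gm = mu * Cox * (W/L) * Vov
Step 3: gm = 296 * 3.485e-07 * 30.1 * 1.7 = 5.28e-03 S

5.28e-03


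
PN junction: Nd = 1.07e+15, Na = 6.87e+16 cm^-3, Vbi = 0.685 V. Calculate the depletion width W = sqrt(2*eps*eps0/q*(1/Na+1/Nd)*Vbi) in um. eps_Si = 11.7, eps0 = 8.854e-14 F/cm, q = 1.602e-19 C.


Step 1: 1/Na + 1/Nd = 1/6.87e+16 + 1/1.07e+15 = 9.49135e-16
Step 2: 2*eps*eps0/q = 2*11.7*8.854e-14/1.602e-19 = 1.293281e+07
Step 3: W^2 = 1.293281e+07 * 9.49135e-16 * 0.685 = 8.40836e-09
Step 4: W = sqrt(8.40836e-09) = 9.170e-05 cm = 0.917 um

0.917


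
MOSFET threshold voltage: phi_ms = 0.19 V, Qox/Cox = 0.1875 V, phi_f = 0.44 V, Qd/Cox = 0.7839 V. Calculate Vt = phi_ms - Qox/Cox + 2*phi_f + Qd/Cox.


Step 1: Vt = phi_ms - Qox/Cox + 2*phi_f + Qd/Cox
Step 2: Vt = 0.19 - 0.1875 + 2*0.44 + 0.7839
Step 3: Vt = 0.19 - 0.1875 + 0.88 + 0.7839
Step 4: Vt = 1.6664 V

1.6664


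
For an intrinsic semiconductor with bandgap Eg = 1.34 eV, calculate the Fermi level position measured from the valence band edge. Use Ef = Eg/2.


Step 1: For an intrinsic semiconductor, the Fermi level sits at midgap.
Step 2: Ef = Eg / 2 = 1.34 / 2 = 0.67 eV

0.67


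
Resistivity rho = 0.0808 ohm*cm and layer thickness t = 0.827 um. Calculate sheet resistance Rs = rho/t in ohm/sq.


Step 1: Convert thickness to cm: t = 0.827 um = 8.2700e-05 cm
Step 2: Rs = rho / t = 0.0808 / 8.2700e-05
Step 3: Rs = 977.0 ohm/sq

977.0


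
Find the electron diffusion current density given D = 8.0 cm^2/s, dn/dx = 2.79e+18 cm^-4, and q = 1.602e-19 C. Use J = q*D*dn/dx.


Step 1: J = q * D * (dn/dx)
Step 2: J = 1.602e-19 * 8.0 * 2.79e+18
Step 3: J = 3.58e+00 A/cm^2

3.58e+00


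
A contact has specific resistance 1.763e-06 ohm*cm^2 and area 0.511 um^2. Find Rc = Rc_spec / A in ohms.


Step 1: Convert area to cm^2: 0.511 um^2 = 5.1100e-09 cm^2
Step 2: Rc = Rc_spec / A = 1.763e-06 / 5.1100e-09
Step 3: Rc = 3.45e+02 ohms

3.45e+02


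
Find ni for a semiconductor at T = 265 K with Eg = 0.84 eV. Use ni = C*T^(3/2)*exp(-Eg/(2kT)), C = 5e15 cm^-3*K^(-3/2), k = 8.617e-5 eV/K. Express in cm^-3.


Step 1: Compute kT = 8.617e-5 * 265 = 0.02283505 eV
Step 2: Exponent = -Eg/(2kT) = -0.84/(2*0.02283505) = -18.39278
Step 3: T^(3/2) = 265^1.5 = 4313.89
Step 4: ni = 5e15 * 4313.89 * exp(-18.39278) = 2.22e+11 cm^-3

2.22e+11


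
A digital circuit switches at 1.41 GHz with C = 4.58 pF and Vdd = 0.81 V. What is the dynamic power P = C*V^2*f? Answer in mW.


Step 1: V^2 = 0.81^2 = 0.6561 V^2
Step 2: P = C*V^2*f = 4.58e-12 F * 0.6561 * 1.41e9 Hz
Step 3: P = 4.23696258e-03 W
Step 4: P = 4.237 mW

4.237


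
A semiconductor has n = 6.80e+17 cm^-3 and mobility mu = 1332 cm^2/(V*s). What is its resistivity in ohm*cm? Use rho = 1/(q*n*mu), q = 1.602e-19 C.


Step 1: sigma = q * n * mu = 1.602e-19 * 6.80e+17 * 1332 = 1.45103e+02 S/cm
Step 2: rho = 1 / sigma = 1 / 1.45103e+02 = 0.006892 ohm*cm

0.006892
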